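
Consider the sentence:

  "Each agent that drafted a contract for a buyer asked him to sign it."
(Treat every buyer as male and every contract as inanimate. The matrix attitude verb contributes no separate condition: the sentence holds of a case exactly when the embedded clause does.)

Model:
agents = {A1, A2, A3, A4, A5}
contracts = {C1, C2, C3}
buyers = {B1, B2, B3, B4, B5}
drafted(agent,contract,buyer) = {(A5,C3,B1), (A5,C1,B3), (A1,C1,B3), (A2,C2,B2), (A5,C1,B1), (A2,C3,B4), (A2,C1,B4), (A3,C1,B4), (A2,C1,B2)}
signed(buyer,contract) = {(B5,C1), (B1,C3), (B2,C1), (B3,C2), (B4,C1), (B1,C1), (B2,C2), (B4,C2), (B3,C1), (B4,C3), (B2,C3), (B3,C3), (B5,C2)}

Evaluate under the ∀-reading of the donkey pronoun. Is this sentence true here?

True

"him" takes "a buyer" as antecedent and "it" takes "a contract"; both are donkey pronouns co-varying with the restrictor.
Strong reading: for every (a,c,b) with drafted(a,c,b), signed(b,c).
Restrictor triples: (A1,C1,B3)→signed(B3,C1) ✓  (A2,C1,B2)→signed(B2,C1) ✓  (A2,C1,B4)→signed(B4,C1) ✓  (A2,C2,B2)→signed(B2,C2) ✓  (A2,C3,B4)→signed(B4,C3) ✓  (A3,C1,B4)→signed(B4,C1) ✓  (A5,C1,B1)→signed(B1,C1) ✓  (A5,C1,B3)→signed(B3,C1) ✓  (A5,C3,B1)→signed(B1,C3) ✓
Every restrictor triple satisfies the scope.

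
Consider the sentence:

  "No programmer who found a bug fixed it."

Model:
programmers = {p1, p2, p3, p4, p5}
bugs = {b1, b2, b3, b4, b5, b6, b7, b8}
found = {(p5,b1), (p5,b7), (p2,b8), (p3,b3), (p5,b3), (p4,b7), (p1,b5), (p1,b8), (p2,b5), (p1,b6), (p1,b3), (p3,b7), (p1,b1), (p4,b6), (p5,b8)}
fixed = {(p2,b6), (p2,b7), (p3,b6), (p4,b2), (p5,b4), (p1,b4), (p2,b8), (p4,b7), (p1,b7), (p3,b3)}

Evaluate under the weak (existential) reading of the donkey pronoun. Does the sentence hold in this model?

False

"it" takes "a bug" as antecedent — a donkey pronoun bound across the clause boundary.
Truth condition: for no (p,b) with found(p,b) does fixed(p,b) hold.
Restrictor pairs — does the scope hold? (p1,b1):fails  (p1,b3):fails  (p1,b5):fails  (p1,b6):fails  (p1,b8):fails  (p2,b5):fails  (p2,b8):holds  (p3,b3):holds  (p3,b7):fails  (p4,b6):fails  (p4,b7):holds  (p5,b1):fails  (p5,b3):fails  (p5,b7):fails  (p5,b8):fails
Scope holds for 3 pair(s), so the sentence is false.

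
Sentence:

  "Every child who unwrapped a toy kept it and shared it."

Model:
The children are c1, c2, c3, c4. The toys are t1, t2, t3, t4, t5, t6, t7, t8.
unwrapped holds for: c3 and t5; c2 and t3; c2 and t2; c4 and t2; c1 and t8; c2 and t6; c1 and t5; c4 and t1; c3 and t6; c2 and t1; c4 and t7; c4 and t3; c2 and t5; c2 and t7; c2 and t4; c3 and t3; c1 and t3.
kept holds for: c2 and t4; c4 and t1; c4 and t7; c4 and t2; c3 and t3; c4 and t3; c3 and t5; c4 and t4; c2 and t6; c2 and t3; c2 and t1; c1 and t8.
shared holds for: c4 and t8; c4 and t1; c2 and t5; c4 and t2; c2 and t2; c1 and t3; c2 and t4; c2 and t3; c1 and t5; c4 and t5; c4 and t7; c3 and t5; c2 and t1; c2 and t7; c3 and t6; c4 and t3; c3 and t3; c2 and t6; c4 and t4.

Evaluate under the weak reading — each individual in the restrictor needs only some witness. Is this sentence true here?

"it" takes "a toy" as antecedent — a donkey pronoun bound across the clause boundary.
Weak reading: every child c with some unwrapped-toy has at least one unwrapped-toy t such that kept(c,t) ∧ shared(c,t).
Per child: c1:✗  c2:✓  c3:✓  c4:✓
c1 has no witness among its unwrapped-toys.

False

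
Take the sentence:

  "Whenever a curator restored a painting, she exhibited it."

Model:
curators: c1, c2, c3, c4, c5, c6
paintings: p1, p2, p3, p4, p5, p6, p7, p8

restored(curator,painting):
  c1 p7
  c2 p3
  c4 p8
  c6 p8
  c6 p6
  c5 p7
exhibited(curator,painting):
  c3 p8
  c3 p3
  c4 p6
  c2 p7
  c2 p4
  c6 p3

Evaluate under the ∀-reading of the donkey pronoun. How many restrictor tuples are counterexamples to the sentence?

"it" takes "a painting" as antecedent — a donkey pronoun bound across the clause boundary.
Strong reading: for every (c,p) with restored(c,p), exhibited(c,p).
Restrictor pairs: (c1,p7) ✗  (c2,p3) ✗  (c4,p8) ✗  (c5,p7) ✗  (c6,p6) ✗  (c6,p8) ✗
Counterexamples (restrictor pairs failing the scope): 6.

6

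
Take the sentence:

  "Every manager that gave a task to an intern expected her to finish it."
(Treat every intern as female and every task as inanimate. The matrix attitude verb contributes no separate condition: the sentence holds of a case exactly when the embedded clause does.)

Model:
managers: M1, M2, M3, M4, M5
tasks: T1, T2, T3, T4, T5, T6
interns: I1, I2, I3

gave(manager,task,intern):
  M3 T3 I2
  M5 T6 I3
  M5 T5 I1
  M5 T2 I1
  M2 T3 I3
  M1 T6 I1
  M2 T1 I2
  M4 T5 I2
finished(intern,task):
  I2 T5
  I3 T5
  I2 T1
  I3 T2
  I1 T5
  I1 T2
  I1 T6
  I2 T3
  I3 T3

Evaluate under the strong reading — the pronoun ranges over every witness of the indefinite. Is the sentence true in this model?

False

"her" takes "an intern" as antecedent and "it" takes "a task"; both are donkey pronouns co-varying with the restrictor.
Strong reading: for every (m,t,i) with gave(m,t,i), finished(i,t).
Restrictor triples: (M1,T6,I1)→finished(I1,T6) ✓  (M2,T1,I2)→finished(I2,T1) ✓  (M2,T3,I3)→finished(I3,T3) ✓  (M3,T3,I2)→finished(I2,T3) ✓  (M4,T5,I2)→finished(I2,T5) ✓  (M5,T2,I1)→finished(I1,T2) ✓  (M5,T5,I1)→finished(I1,T5) ✓  (M5,T6,I3)→finished(I3,T6) ✗
Counterexample: (M5,T6,I3) — finished(I3,T6) does not hold.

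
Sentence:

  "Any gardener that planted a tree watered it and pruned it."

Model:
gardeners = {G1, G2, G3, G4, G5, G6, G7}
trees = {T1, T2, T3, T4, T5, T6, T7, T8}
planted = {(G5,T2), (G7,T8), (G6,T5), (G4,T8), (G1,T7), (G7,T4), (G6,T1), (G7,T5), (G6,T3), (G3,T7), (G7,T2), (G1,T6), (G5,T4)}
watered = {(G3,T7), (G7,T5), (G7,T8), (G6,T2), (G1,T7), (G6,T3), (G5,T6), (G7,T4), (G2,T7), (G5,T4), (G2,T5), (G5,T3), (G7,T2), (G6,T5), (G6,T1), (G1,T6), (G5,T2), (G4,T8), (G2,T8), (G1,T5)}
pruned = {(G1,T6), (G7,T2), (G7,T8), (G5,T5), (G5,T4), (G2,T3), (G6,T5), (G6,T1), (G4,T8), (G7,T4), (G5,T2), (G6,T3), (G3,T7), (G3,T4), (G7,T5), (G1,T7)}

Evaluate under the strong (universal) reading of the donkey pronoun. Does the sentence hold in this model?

True

"it" takes "a tree" as antecedent — a donkey pronoun bound across the clause boundary.
Strong reading: for every (g,t) with planted(g,t), watered(g,t) ∧ pruned(g,t).
Restrictor pairs: (G1,T6) ✓  (G1,T7) ✓  (G3,T7) ✓  (G4,T8) ✓  (G5,T2) ✓  (G5,T4) ✓  (G6,T1) ✓  (G6,T3) ✓  (G6,T5) ✓  (G7,T2) ✓  (G7,T4) ✓  (G7,T5) ✓  (G7,T8) ✓
Every restrictor pair satisfies the scope.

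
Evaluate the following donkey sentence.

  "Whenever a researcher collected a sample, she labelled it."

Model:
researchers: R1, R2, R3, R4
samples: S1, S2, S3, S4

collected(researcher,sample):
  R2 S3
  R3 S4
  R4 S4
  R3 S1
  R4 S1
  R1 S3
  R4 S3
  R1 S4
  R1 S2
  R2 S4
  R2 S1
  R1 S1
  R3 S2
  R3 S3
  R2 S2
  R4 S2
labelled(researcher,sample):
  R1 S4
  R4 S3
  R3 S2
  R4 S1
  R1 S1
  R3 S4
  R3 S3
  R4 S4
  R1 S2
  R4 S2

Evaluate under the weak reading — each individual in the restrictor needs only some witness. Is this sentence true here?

"it" takes "a sample" as antecedent — a donkey pronoun bound across the clause boundary.
Weak reading: every researcher r with some collected-sample has at least one collected-sample s such that labelled(r,s).
Per researcher: R1:✓  R2:✗  R3:✓  R4:✓
R2 has no witness among its collected-samples.

False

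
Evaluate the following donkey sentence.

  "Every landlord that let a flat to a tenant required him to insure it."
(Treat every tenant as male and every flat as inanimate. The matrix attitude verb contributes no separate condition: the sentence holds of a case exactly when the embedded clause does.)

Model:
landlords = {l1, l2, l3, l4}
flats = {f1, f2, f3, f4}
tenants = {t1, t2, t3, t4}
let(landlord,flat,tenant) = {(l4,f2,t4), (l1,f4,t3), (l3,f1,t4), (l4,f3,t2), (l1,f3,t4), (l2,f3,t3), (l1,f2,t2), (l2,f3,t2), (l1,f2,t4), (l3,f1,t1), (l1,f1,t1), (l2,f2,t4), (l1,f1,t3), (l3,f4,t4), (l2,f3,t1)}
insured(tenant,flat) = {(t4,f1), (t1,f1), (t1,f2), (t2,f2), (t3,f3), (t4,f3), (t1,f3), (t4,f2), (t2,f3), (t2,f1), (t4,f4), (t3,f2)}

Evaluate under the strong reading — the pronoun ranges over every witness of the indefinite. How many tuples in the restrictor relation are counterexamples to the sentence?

"him" takes "a tenant" as antecedent and "it" takes "a flat"; both are donkey pronouns co-varying with the restrictor.
Strong reading: for every (l,f,t) with let(l,f,t), insured(t,f).
Restrictor triples: (l1,f1,t1)→insured(t1,f1) ✓  (l1,f1,t3)→insured(t3,f1) ✗  (l1,f2,t2)→insured(t2,f2) ✓  (l1,f2,t4)→insured(t4,f2) ✓  (l1,f3,t4)→insured(t4,f3) ✓  (l1,f4,t3)→insured(t3,f4) ✗  (l2,f2,t4)→insured(t4,f2) ✓  (l2,f3,t1)→insured(t1,f3) ✓  (l2,f3,t2)→insured(t2,f3) ✓  (l2,f3,t3)→insured(t3,f3) ✓  (l3,f1,t1)→insured(t1,f1) ✓  (l3,f1,t4)→insured(t4,f1) ✓  (l3,f4,t4)→insured(t4,f4) ✓  (l4,f2,t4)→insured(t4,f2) ✓  (l4,f3,t2)→insured(t2,f3) ✓
Counterexamples (restrictor triples failing the scope): 2.

2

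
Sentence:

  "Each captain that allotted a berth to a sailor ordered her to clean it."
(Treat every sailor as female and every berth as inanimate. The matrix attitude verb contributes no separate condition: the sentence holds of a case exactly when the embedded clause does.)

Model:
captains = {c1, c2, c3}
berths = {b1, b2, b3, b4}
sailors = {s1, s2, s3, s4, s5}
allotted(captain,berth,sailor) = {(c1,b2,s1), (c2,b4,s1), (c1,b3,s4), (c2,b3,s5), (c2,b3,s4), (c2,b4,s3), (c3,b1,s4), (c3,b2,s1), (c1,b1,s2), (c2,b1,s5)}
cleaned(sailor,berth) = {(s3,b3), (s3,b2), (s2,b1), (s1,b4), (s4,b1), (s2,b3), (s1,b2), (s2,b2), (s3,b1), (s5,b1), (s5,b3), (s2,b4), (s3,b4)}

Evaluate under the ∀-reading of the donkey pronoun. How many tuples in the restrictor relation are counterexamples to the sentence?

"her" takes "a sailor" as antecedent and "it" takes "a berth"; both are donkey pronouns co-varying with the restrictor.
Strong reading: for every (c,b,s) with allotted(c,b,s), cleaned(s,b).
Restrictor triples: (c1,b1,s2)→cleaned(s2,b1) ✓  (c1,b2,s1)→cleaned(s1,b2) ✓  (c1,b3,s4)→cleaned(s4,b3) ✗  (c2,b1,s5)→cleaned(s5,b1) ✓  (c2,b3,s4)→cleaned(s4,b3) ✗  (c2,b3,s5)→cleaned(s5,b3) ✓  (c2,b4,s1)→cleaned(s1,b4) ✓  (c2,b4,s3)→cleaned(s3,b4) ✓  (c3,b1,s4)→cleaned(s4,b1) ✓  (c3,b2,s1)→cleaned(s1,b2) ✓
Counterexamples (restrictor triples failing the scope): 2.

2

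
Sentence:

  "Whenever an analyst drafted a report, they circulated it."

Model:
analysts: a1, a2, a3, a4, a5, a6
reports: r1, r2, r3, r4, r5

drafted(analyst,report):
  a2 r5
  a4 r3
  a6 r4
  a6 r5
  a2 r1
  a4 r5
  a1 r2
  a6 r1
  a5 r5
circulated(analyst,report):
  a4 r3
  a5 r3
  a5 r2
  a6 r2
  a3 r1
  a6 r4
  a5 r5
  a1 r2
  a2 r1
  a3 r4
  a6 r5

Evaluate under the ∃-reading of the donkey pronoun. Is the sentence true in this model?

"it" takes "a report" as antecedent — a donkey pronoun bound across the clause boundary.
Weak reading: every analyst a with some drafted-report has at least one drafted-report r such that circulated(a,r).
Per analyst: a1:✓  a2:✓  a4:✓  a5:✓  a6:✓
Every analyst in the restrictor has a witness.

True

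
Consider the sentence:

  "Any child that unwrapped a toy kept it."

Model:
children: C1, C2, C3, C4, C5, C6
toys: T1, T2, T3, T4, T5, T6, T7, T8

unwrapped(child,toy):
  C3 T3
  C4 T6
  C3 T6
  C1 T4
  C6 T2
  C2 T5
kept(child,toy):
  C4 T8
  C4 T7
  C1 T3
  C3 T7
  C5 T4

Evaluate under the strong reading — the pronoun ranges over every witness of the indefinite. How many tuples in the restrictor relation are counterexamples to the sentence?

6

"it" takes "a toy" as antecedent — a donkey pronoun bound across the clause boundary.
Strong reading: for every (c,t) with unwrapped(c,t), kept(c,t).
Restrictor pairs: (C1,T4) ✗  (C2,T5) ✗  (C3,T3) ✗  (C3,T6) ✗  (C4,T6) ✗  (C6,T2) ✗
Counterexamples (restrictor pairs failing the scope): 6.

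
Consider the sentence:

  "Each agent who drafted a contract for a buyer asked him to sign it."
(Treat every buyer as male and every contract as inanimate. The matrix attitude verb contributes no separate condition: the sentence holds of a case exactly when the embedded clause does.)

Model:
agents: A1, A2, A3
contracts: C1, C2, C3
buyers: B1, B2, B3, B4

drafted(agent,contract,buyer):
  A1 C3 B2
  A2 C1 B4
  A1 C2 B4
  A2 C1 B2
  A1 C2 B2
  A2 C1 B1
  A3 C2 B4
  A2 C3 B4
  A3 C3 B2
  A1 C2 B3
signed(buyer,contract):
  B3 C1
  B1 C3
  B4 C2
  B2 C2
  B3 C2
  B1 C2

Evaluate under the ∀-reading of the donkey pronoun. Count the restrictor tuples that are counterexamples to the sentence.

6

"him" takes "a buyer" as antecedent and "it" takes "a contract"; both are donkey pronouns co-varying with the restrictor.
Strong reading: for every (a,c,b) with drafted(a,c,b), signed(b,c).
Restrictor triples: (A1,C2,B2)→signed(B2,C2) ✓  (A1,C2,B3)→signed(B3,C2) ✓  (A1,C2,B4)→signed(B4,C2) ✓  (A1,C3,B2)→signed(B2,C3) ✗  (A2,C1,B1)→signed(B1,C1) ✗  (A2,C1,B2)→signed(B2,C1) ✗  (A2,C1,B4)→signed(B4,C1) ✗  (A2,C3,B4)→signed(B4,C3) ✗  (A3,C2,B4)→signed(B4,C2) ✓  (A3,C3,B2)→signed(B2,C3) ✗
Counterexamples (restrictor triples failing the scope): 6.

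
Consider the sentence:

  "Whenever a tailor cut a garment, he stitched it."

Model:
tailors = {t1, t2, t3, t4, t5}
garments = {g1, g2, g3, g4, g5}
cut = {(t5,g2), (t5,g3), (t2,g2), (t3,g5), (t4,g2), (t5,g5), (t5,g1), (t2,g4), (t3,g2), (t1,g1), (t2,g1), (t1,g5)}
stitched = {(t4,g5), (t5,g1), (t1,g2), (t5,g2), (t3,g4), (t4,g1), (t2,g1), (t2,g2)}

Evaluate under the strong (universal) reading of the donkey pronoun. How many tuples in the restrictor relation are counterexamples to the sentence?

"it" takes "a garment" as antecedent — a donkey pronoun bound across the clause boundary.
Strong reading: for every (t,g) with cut(t,g), stitched(t,g).
Restrictor pairs: (t1,g1) ✗  (t1,g5) ✗  (t2,g1) ✓  (t2,g2) ✓  (t2,g4) ✗  (t3,g2) ✗  (t3,g5) ✗  (t4,g2) ✗  (t5,g1) ✓  (t5,g2) ✓  (t5,g3) ✗  (t5,g5) ✗
Counterexamples (restrictor pairs failing the scope): 8.

8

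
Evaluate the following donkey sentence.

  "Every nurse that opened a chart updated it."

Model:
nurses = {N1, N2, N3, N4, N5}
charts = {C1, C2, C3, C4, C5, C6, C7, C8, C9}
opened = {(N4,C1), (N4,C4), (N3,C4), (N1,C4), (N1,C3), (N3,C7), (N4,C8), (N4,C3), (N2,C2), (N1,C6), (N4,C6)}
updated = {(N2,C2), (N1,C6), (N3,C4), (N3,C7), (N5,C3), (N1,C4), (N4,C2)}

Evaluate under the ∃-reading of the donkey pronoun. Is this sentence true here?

"it" takes "a chart" as antecedent — a donkey pronoun bound across the clause boundary.
Weak reading: every nurse n with some opened-chart has at least one opened-chart c such that updated(n,c).
Per nurse: N1:✓  N2:✓  N3:✓  N4:✗
N4 has no witness among its opened-charts.

False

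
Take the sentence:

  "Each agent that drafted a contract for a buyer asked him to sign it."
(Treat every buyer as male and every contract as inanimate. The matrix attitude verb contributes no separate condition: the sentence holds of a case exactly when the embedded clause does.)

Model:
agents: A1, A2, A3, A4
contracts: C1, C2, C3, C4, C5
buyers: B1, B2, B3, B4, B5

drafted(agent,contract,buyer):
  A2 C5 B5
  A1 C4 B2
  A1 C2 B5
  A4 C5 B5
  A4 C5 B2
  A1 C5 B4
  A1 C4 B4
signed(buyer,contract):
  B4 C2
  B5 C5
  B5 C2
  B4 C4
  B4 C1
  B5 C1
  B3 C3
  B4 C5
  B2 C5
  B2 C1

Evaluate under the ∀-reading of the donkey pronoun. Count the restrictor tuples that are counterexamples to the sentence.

1

"him" takes "a buyer" as antecedent and "it" takes "a contract"; both are donkey pronouns co-varying with the restrictor.
Strong reading: for every (a,c,b) with drafted(a,c,b), signed(b,c).
Restrictor triples: (A1,C2,B5)→signed(B5,C2) ✓  (A1,C4,B2)→signed(B2,C4) ✗  (A1,C4,B4)→signed(B4,C4) ✓  (A1,C5,B4)→signed(B4,C5) ✓  (A2,C5,B5)→signed(B5,C5) ✓  (A4,C5,B2)→signed(B2,C5) ✓  (A4,C5,B5)→signed(B5,C5) ✓
Counterexamples (restrictor triples failing the scope): 1.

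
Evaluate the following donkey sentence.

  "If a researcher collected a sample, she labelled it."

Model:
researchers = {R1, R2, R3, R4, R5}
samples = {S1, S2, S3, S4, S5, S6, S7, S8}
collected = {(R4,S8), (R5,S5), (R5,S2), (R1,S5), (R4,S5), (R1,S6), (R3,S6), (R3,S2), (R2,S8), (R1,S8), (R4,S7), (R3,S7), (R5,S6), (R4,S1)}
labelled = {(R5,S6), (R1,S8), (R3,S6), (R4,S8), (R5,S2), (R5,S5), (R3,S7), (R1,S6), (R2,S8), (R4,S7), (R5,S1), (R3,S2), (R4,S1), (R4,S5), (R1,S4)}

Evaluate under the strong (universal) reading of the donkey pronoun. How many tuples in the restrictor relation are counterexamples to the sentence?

1

"it" takes "a sample" as antecedent — a donkey pronoun bound across the clause boundary.
Strong reading: for every (r,s) with collected(r,s), labelled(r,s).
Restrictor pairs: (R1,S5) ✗  (R1,S6) ✓  (R1,S8) ✓  (R2,S8) ✓  (R3,S2) ✓  (R3,S6) ✓  (R3,S7) ✓  (R4,S1) ✓  (R4,S5) ✓  (R4,S7) ✓  (R4,S8) ✓  (R5,S2) ✓  (R5,S5) ✓  (R5,S6) ✓
Counterexamples (restrictor pairs failing the scope): 1.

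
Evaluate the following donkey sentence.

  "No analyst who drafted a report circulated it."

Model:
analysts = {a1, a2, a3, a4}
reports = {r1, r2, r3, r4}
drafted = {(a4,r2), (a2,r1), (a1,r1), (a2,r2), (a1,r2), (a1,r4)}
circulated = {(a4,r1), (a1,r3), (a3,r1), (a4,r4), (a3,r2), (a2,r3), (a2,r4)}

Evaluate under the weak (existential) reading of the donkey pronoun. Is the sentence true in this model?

"it" takes "a report" as antecedent — a donkey pronoun bound across the clause boundary.
Truth condition: for no (a,r) with drafted(a,r) does circulated(a,r) hold.
Restrictor pairs — does the scope hold? (a1,r1):fails  (a1,r2):fails  (a1,r4):fails  (a2,r1):fails  (a2,r2):fails  (a4,r2):fails
Scope holds for no restrictor pair, so the sentence is true.

True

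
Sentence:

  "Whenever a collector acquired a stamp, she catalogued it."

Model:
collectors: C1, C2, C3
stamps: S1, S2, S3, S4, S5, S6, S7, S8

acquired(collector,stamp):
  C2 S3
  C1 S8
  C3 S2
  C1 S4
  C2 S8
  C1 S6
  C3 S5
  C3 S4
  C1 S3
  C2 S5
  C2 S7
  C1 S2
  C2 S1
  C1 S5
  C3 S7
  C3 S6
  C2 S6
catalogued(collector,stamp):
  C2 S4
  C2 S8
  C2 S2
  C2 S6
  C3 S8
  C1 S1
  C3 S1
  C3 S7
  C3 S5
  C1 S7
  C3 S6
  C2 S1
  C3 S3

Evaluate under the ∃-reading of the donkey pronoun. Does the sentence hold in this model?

False

"it" takes "a stamp" as antecedent — a donkey pronoun bound across the clause boundary.
Weak reading: every collector c with some acquired-stamp has at least one acquired-stamp s such that catalogued(c,s).
Per collector: C1:✗  C2:✓  C3:✓
C1 has no witness among its acquired-stamps.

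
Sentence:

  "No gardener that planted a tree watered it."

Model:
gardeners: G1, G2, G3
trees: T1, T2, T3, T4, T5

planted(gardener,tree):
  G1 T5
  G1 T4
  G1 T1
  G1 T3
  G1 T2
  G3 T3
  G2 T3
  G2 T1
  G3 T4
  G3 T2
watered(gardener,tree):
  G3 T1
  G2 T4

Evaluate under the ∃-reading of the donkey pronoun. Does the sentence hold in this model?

"it" takes "a tree" as antecedent — a donkey pronoun bound across the clause boundary.
Truth condition: for no (g,t) with planted(g,t) does watered(g,t) hold.
Restrictor pairs — does the scope hold? (G1,T1):fails  (G1,T2):fails  (G1,T3):fails  (G1,T4):fails  (G1,T5):fails  (G2,T1):fails  (G2,T3):fails  (G3,T2):fails  (G3,T3):fails  (G3,T4):fails
Scope holds for no restrictor pair, so the sentence is true.

True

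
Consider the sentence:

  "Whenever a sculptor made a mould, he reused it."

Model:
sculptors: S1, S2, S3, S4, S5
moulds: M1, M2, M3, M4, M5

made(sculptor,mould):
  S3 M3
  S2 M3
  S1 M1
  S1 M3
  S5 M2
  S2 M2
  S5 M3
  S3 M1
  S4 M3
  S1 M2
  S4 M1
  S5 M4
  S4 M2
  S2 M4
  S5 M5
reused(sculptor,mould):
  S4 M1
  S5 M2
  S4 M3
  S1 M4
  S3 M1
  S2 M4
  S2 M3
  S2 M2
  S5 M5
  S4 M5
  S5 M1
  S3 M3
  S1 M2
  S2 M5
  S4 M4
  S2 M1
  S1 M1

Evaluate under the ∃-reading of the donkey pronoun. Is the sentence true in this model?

"it" takes "a mould" as antecedent — a donkey pronoun bound across the clause boundary.
Weak reading: every sculptor s with some made-mould has at least one made-mould m such that reused(s,m).
Per sculptor: S1:✓  S2:✓  S3:✓  S4:✓  S5:✓
Every sculptor in the restrictor has a witness.

True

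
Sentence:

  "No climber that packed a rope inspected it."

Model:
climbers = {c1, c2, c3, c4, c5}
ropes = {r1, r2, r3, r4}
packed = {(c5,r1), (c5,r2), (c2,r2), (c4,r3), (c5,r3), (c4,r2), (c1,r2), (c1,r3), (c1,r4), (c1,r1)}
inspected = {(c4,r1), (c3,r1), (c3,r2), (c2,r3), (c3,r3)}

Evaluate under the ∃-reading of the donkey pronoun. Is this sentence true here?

True

"it" takes "a rope" as antecedent — a donkey pronoun bound across the clause boundary.
Truth condition: for no (c,r) with packed(c,r) does inspected(c,r) hold.
Restrictor pairs — does the scope hold? (c1,r1):fails  (c1,r2):fails  (c1,r3):fails  (c1,r4):fails  (c2,r2):fails  (c4,r2):fails  (c4,r3):fails  (c5,r1):fails  (c5,r2):fails  (c5,r3):fails
Scope holds for no restrictor pair, so the sentence is true.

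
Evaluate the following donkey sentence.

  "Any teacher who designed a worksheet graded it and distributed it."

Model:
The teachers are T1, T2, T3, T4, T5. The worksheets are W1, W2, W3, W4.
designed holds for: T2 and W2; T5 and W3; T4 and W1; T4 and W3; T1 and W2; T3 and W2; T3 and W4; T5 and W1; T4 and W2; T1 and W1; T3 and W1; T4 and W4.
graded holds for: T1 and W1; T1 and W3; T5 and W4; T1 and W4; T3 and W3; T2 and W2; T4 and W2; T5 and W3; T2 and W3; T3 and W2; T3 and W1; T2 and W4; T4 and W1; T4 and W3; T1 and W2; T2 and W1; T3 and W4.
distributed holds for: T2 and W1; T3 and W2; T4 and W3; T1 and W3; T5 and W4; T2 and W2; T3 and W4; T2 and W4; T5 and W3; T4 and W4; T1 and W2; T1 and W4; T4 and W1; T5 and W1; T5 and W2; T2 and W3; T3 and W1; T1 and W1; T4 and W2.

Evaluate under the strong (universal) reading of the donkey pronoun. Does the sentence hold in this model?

"it" takes "a worksheet" as antecedent — a donkey pronoun bound across the clause boundary.
Strong reading: for every (t,w) with designed(t,w), graded(t,w) ∧ distributed(t,w).
Restrictor pairs: (T1,W1) ✓  (T1,W2) ✓  (T2,W2) ✓  (T3,W1) ✓  (T3,W2) ✓  (T3,W4) ✓  (T4,W1) ✓  (T4,W2) ✓  (T4,W3) ✓  (T4,W4) ✗  (T5,W1) ✗  (T5,W3) ✓
Counterexample: (T4,W4) is in designed but fails the scope.

False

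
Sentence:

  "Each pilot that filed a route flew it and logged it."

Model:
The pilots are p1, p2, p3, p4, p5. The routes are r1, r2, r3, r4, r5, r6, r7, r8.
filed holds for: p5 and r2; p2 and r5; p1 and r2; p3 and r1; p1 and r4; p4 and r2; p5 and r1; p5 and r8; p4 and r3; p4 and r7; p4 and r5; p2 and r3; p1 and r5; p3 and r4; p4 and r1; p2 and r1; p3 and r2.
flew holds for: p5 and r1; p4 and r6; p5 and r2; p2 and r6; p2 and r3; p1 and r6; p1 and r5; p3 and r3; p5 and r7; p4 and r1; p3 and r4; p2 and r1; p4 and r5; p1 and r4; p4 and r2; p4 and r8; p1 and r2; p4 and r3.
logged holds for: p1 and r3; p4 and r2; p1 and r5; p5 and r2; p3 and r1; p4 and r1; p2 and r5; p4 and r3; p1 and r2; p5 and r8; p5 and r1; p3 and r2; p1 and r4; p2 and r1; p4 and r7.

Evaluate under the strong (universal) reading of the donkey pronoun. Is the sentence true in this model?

False

"it" takes "a route" as antecedent — a donkey pronoun bound across the clause boundary.
Strong reading: for every (p,r) with filed(p,r), flew(p,r) ∧ logged(p,r).
Restrictor pairs: (p1,r2) ✓  (p1,r4) ✓  (p1,r5) ✓  (p2,r1) ✓  (p2,r3) ✗  (p2,r5) ✗  (p3,r1) ✗  (p3,r2) ✗  (p3,r4) ✗  (p4,r1) ✓  (p4,r2) ✓  (p4,r3) ✓  (p4,r5) ✗  (p4,r7) ✗  (p5,r1) ✓  (p5,r2) ✓  (p5,r8) ✗
Counterexample: (p2,r3) is in filed but fails the scope.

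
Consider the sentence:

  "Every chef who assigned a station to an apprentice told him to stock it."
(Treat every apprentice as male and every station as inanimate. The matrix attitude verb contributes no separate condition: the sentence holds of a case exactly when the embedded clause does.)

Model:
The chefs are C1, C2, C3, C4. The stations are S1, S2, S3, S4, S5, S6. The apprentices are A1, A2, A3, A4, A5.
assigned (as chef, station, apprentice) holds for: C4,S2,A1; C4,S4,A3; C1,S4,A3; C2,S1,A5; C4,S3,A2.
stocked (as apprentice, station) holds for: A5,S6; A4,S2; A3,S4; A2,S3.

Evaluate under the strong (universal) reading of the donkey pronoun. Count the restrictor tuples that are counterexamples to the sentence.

2

"him" takes "an apprentice" as antecedent and "it" takes "a station"; both are donkey pronouns co-varying with the restrictor.
Strong reading: for every (c,s,a) with assigned(c,s,a), stocked(a,s).
Restrictor triples: (C1,S4,A3)→stocked(A3,S4) ✓  (C2,S1,A5)→stocked(A5,S1) ✗  (C4,S2,A1)→stocked(A1,S2) ✗  (C4,S3,A2)→stocked(A2,S3) ✓  (C4,S4,A3)→stocked(A3,S4) ✓
Counterexamples (restrictor triples failing the scope): 2.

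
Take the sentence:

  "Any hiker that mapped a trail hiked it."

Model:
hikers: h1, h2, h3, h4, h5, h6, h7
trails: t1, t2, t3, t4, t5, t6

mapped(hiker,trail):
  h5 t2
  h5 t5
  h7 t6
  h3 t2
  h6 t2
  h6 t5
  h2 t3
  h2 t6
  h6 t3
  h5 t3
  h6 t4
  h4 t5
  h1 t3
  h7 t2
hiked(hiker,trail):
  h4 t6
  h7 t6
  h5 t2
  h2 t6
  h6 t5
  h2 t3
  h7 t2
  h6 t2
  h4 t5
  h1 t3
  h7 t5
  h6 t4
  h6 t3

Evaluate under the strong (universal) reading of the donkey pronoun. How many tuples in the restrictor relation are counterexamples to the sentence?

3

"it" takes "a trail" as antecedent — a donkey pronoun bound across the clause boundary.
Strong reading: for every (h,t) with mapped(h,t), hiked(h,t).
Restrictor pairs: (h1,t3) ✓  (h2,t3) ✓  (h2,t6) ✓  (h3,t2) ✗  (h4,t5) ✓  (h5,t2) ✓  (h5,t3) ✗  (h5,t5) ✗  (h6,t2) ✓  (h6,t3) ✓  (h6,t4) ✓  (h6,t5) ✓  (h7,t2) ✓  (h7,t6) ✓
Counterexamples (restrictor pairs failing the scope): 3.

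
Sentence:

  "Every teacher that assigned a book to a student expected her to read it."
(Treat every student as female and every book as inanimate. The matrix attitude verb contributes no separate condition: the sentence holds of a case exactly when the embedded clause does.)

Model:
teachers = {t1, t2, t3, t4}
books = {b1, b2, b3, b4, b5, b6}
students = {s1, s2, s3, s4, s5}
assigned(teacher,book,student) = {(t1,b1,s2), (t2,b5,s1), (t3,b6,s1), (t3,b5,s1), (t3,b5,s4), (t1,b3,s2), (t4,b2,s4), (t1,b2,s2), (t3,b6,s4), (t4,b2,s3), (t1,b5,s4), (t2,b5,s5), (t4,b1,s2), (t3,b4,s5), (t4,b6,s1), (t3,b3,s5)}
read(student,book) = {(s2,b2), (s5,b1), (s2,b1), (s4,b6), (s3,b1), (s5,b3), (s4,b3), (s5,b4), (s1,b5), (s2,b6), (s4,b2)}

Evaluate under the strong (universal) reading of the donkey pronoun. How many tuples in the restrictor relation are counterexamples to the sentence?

7

"her" takes "a student" as antecedent and "it" takes "a book"; both are donkey pronouns co-varying with the restrictor.
Strong reading: for every (t,b,s) with assigned(t,b,s), read(s,b).
Restrictor triples: (t1,b1,s2)→read(s2,b1) ✓  (t1,b2,s2)→read(s2,b2) ✓  (t1,b3,s2)→read(s2,b3) ✗  (t1,b5,s4)→read(s4,b5) ✗  (t2,b5,s1)→read(s1,b5) ✓  (t2,b5,s5)→read(s5,b5) ✗  (t3,b3,s5)→read(s5,b3) ✓  (t3,b4,s5)→read(s5,b4) ✓  (t3,b5,s1)→read(s1,b5) ✓  (t3,b5,s4)→read(s4,b5) ✗  (t3,b6,s1)→read(s1,b6) ✗  (t3,b6,s4)→read(s4,b6) ✓  (t4,b1,s2)→read(s2,b1) ✓  (t4,b2,s3)→read(s3,b2) ✗  (t4,b2,s4)→read(s4,b2) ✓  (t4,b6,s1)→read(s1,b6) ✗
Counterexamples (restrictor triples failing the scope): 7.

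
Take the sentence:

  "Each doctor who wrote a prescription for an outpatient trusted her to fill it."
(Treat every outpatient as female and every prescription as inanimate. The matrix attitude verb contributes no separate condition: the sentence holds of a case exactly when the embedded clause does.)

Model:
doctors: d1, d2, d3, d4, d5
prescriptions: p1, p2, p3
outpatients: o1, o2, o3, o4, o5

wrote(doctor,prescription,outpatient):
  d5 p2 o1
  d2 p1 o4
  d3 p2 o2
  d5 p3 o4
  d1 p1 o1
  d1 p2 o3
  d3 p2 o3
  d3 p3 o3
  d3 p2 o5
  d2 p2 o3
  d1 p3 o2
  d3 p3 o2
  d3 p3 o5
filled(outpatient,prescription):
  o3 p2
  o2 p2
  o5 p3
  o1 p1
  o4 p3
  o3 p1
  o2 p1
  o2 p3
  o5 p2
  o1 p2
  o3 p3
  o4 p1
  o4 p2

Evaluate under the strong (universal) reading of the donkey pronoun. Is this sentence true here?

True

"her" takes "an outpatient" as antecedent and "it" takes "a prescription"; both are donkey pronouns co-varying with the restrictor.
Strong reading: for every (d,p,o) with wrote(d,p,o), filled(o,p).
Restrictor triples: (d1,p1,o1)→filled(o1,p1) ✓  (d1,p2,o3)→filled(o3,p2) ✓  (d1,p3,o2)→filled(o2,p3) ✓  (d2,p1,o4)→filled(o4,p1) ✓  (d2,p2,o3)→filled(o3,p2) ✓  (d3,p2,o2)→filled(o2,p2) ✓  (d3,p2,o3)→filled(o3,p2) ✓  (d3,p2,o5)→filled(o5,p2) ✓  (d3,p3,o2)→filled(o2,p3) ✓  (d3,p3,o3)→filled(o3,p3) ✓  (d3,p3,o5)→filled(o5,p3) ✓  (d5,p2,o1)→filled(o1,p2) ✓  (d5,p3,o4)→filled(o4,p3) ✓
Every restrictor triple satisfies the scope.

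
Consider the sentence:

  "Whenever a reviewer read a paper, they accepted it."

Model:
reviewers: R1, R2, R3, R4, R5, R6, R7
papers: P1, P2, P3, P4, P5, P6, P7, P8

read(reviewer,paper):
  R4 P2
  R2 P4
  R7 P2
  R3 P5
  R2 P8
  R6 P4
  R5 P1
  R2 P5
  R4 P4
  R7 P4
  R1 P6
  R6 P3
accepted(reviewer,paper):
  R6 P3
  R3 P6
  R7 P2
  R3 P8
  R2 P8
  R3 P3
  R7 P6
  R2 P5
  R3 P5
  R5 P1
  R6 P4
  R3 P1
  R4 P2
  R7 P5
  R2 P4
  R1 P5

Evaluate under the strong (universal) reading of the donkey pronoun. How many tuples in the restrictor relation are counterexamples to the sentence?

3

"it" takes "a paper" as antecedent — a donkey pronoun bound across the clause boundary.
Strong reading: for every (r,p) with read(r,p), accepted(r,p).
Restrictor pairs: (R1,P6) ✗  (R2,P4) ✓  (R2,P5) ✓  (R2,P8) ✓  (R3,P5) ✓  (R4,P2) ✓  (R4,P4) ✗  (R5,P1) ✓  (R6,P3) ✓  (R6,P4) ✓  (R7,P2) ✓  (R7,P4) ✗
Counterexamples (restrictor pairs failing the scope): 3.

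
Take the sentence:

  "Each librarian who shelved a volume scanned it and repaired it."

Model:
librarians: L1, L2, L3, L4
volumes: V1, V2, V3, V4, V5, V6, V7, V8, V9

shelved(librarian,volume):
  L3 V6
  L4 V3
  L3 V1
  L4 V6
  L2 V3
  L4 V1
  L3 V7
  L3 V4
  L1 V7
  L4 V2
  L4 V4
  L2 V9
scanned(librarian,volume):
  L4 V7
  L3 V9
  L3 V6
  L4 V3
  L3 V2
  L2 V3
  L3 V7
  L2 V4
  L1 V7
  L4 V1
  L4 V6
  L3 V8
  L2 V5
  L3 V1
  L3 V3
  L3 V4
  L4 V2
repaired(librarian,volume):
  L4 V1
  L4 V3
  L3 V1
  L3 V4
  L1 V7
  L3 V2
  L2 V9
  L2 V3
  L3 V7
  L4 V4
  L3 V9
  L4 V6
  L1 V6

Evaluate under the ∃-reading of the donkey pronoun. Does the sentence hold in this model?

True

"it" takes "a volume" as antecedent — a donkey pronoun bound across the clause boundary.
Weak reading: every librarian l with some shelved-volume has at least one shelved-volume v such that scanned(l,v) ∧ repaired(l,v).
Per librarian: L1:✓  L2:✓  L3:✓  L4:✓
Every librarian in the restrictor has a witness.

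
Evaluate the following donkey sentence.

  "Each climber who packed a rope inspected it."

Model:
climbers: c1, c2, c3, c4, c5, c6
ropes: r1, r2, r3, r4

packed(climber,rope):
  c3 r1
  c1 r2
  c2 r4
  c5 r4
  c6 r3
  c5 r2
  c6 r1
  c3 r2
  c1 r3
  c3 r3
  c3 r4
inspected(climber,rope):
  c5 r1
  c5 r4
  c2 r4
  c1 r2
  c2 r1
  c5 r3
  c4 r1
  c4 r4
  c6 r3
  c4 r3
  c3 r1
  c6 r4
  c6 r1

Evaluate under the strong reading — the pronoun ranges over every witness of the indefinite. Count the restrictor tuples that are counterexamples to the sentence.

"it" takes "a rope" as antecedent — a donkey pronoun bound across the clause boundary.
Strong reading: for every (c,r) with packed(c,r), inspected(c,r).
Restrictor pairs: (c1,r2) ✓  (c1,r3) ✗  (c2,r4) ✓  (c3,r1) ✓  (c3,r2) ✗  (c3,r3) ✗  (c3,r4) ✗  (c5,r2) ✗  (c5,r4) ✓  (c6,r1) ✓  (c6,r3) ✓
Counterexamples (restrictor pairs failing the scope): 5.

5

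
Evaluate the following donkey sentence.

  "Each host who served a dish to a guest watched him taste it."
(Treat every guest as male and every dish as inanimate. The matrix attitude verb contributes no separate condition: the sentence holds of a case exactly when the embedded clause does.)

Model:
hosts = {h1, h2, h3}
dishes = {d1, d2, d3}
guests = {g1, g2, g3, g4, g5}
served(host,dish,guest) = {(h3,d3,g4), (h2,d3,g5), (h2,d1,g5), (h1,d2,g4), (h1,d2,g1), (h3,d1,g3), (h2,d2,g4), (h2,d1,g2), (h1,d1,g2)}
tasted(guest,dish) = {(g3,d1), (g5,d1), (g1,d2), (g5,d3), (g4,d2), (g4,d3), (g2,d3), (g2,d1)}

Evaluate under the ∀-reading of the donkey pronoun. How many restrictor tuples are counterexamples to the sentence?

0

"him" takes "a guest" as antecedent and "it" takes "a dish"; both are donkey pronouns co-varying with the restrictor.
Strong reading: for every (h,d,g) with served(h,d,g), tasted(g,d).
Restrictor triples: (h1,d1,g2)→tasted(g2,d1) ✓  (h1,d2,g1)→tasted(g1,d2) ✓  (h1,d2,g4)→tasted(g4,d2) ✓  (h2,d1,g2)→tasted(g2,d1) ✓  (h2,d1,g5)→tasted(g5,d1) ✓  (h2,d2,g4)→tasted(g4,d2) ✓  (h2,d3,g5)→tasted(g5,d3) ✓  (h3,d1,g3)→tasted(g3,d1) ✓  (h3,d3,g4)→tasted(g4,d3) ✓
Counterexamples (restrictor triples failing the scope): 0.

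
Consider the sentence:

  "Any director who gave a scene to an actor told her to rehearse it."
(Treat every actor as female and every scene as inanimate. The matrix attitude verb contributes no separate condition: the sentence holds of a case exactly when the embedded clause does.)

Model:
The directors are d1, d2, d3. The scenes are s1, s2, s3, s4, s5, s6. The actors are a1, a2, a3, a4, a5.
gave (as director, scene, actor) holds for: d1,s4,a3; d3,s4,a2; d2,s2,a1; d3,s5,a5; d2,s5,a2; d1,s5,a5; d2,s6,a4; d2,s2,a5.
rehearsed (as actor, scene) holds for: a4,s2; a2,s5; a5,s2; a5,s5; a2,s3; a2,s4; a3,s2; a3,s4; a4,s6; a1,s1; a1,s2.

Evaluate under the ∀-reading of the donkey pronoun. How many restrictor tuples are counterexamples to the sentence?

0

"her" takes "an actor" as antecedent and "it" takes "a scene"; both are donkey pronouns co-varying with the restrictor.
Strong reading: for every (d,s,a) with gave(d,s,a), rehearsed(a,s).
Restrictor triples: (d1,s4,a3)→rehearsed(a3,s4) ✓  (d1,s5,a5)→rehearsed(a5,s5) ✓  (d2,s2,a1)→rehearsed(a1,s2) ✓  (d2,s2,a5)→rehearsed(a5,s2) ✓  (d2,s5,a2)→rehearsed(a2,s5) ✓  (d2,s6,a4)→rehearsed(a4,s6) ✓  (d3,s4,a2)→rehearsed(a2,s4) ✓  (d3,s5,a5)→rehearsed(a5,s5) ✓
Counterexamples (restrictor triples failing the scope): 0.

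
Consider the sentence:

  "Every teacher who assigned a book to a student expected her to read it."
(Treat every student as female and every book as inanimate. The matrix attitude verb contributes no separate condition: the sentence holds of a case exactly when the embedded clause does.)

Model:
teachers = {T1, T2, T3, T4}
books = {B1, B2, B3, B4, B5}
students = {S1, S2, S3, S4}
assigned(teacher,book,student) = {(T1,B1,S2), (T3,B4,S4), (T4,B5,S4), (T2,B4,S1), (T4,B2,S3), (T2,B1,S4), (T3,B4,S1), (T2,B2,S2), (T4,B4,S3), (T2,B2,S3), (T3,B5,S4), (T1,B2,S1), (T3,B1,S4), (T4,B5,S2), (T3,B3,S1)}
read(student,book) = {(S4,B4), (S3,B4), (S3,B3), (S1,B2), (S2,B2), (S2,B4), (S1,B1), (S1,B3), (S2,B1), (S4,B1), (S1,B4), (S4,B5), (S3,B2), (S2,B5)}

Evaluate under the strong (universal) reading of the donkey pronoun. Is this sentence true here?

True

"her" takes "a student" as antecedent and "it" takes "a book"; both are donkey pronouns co-varying with the restrictor.
Strong reading: for every (t,b,s) with assigned(t,b,s), read(s,b).
Restrictor triples: (T1,B1,S2)→read(S2,B1) ✓  (T1,B2,S1)→read(S1,B2) ✓  (T2,B1,S4)→read(S4,B1) ✓  (T2,B2,S2)→read(S2,B2) ✓  (T2,B2,S3)→read(S3,B2) ✓  (T2,B4,S1)→read(S1,B4) ✓  (T3,B1,S4)→read(S4,B1) ✓  (T3,B3,S1)→read(S1,B3) ✓  (T3,B4,S1)→read(S1,B4) ✓  (T3,B4,S4)→read(S4,B4) ✓  (T3,B5,S4)→read(S4,B5) ✓  (T4,B2,S3)→read(S3,B2) ✓  (T4,B4,S3)→read(S3,B4) ✓  (T4,B5,S2)→read(S2,B5) ✓  (T4,B5,S4)→read(S4,B5) ✓
Every restrictor triple satisfies the scope.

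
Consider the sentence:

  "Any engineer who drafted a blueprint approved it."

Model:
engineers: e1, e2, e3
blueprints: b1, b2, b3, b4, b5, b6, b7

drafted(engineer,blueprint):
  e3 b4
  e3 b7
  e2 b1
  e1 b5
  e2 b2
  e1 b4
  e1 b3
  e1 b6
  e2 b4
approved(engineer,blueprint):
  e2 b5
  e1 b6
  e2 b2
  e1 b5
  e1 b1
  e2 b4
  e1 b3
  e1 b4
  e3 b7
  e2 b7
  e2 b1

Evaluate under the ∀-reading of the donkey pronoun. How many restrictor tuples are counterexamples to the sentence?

"it" takes "a blueprint" as antecedent — a donkey pronoun bound across the clause boundary.
Strong reading: for every (e,b) with drafted(e,b), approved(e,b).
Restrictor pairs: (e1,b3) ✓  (e1,b4) ✓  (e1,b5) ✓  (e1,b6) ✓  (e2,b1) ✓  (e2,b2) ✓  (e2,b4) ✓  (e3,b4) ✗  (e3,b7) ✓
Counterexamples (restrictor pairs failing the scope): 1.

1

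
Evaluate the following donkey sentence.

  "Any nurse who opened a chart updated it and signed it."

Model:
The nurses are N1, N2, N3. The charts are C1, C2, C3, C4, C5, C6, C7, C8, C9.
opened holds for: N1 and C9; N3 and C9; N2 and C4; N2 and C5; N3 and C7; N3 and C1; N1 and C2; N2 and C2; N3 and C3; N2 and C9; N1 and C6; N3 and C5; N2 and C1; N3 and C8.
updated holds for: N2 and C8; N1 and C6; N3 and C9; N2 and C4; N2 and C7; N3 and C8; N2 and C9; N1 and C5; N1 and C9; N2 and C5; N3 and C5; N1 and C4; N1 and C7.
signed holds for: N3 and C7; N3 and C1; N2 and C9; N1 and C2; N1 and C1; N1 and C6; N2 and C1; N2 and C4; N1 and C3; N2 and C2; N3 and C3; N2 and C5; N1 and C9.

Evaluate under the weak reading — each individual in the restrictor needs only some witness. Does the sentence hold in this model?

"it" takes "a chart" as antecedent — a donkey pronoun bound across the clause boundary.
Weak reading: every nurse n with some opened-chart has at least one opened-chart c such that updated(n,c) ∧ signed(n,c).
Per nurse: N1:✓  N2:✓  N3:✗
N3 has no witness among its opened-charts.

False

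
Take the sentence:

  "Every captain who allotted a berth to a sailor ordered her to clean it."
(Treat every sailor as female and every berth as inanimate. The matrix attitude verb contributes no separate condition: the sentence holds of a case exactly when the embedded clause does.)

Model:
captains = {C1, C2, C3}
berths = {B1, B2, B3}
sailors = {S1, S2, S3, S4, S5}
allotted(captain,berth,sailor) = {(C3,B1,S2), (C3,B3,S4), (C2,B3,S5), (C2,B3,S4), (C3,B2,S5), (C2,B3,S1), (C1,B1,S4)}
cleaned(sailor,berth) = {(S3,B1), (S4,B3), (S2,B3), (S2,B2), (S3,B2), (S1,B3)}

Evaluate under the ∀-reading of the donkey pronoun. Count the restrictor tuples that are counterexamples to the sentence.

"her" takes "a sailor" as antecedent and "it" takes "a berth"; both are donkey pronouns co-varying with the restrictor.
Strong reading: for every (c,b,s) with allotted(c,b,s), cleaned(s,b).
Restrictor triples: (C1,B1,S4)→cleaned(S4,B1) ✗  (C2,B3,S1)→cleaned(S1,B3) ✓  (C2,B3,S4)→cleaned(S4,B3) ✓  (C2,B3,S5)→cleaned(S5,B3) ✗  (C3,B1,S2)→cleaned(S2,B1) ✗  (C3,B2,S5)→cleaned(S5,B2) ✗  (C3,B3,S4)→cleaned(S4,B3) ✓
Counterexamples (restrictor triples failing the scope): 4.

4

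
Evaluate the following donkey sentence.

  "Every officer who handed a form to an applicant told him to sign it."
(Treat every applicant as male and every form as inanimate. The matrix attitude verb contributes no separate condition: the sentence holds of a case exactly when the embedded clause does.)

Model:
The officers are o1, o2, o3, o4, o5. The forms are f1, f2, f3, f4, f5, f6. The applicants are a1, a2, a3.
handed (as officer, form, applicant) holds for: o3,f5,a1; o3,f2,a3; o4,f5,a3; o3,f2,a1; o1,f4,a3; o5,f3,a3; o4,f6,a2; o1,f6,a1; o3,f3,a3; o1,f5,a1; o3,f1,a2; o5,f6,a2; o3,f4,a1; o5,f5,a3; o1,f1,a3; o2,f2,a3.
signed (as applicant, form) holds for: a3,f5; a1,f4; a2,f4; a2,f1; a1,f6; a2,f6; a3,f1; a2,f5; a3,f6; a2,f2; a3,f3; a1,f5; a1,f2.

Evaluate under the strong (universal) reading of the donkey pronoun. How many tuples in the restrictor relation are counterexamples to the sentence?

"him" takes "an applicant" as antecedent and "it" takes "a form"; both are donkey pronouns co-varying with the restrictor.
Strong reading: for every (o,f,a) with handed(o,f,a), signed(a,f).
Restrictor triples: (o1,f1,a3)→signed(a3,f1) ✓  (o1,f4,a3)→signed(a3,f4) ✗  (o1,f5,a1)→signed(a1,f5) ✓  (o1,f6,a1)→signed(a1,f6) ✓  (o2,f2,a3)→signed(a3,f2) ✗  (o3,f1,a2)→signed(a2,f1) ✓  (o3,f2,a1)→signed(a1,f2) ✓  (o3,f2,a3)→signed(a3,f2) ✗  (o3,f3,a3)→signed(a3,f3) ✓  (o3,f4,a1)→signed(a1,f4) ✓  (o3,f5,a1)→signed(a1,f5) ✓  (o4,f5,a3)→signed(a3,f5) ✓  (o4,f6,a2)→signed(a2,f6) ✓  (o5,f3,a3)→signed(a3,f3) ✓  (o5,f5,a3)→signed(a3,f5) ✓  (o5,f6,a2)→signed(a2,f6) ✓
Counterexamples (restrictor triples failing the scope): 3.

3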